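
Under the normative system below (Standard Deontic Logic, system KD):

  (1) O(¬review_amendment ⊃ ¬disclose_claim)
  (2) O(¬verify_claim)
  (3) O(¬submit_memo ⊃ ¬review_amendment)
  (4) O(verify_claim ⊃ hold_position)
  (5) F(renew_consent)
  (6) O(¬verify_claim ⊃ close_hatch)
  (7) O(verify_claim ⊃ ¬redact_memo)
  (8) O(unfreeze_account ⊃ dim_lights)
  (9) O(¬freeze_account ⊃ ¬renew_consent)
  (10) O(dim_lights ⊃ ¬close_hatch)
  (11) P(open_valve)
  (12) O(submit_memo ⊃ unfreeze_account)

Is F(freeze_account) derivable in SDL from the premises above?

No

Premise 9 is O(¬freeze_account ⊃ ¬renew_consent); even if O(¬renew_consent) held, inferring O(¬freeze_account) would be affirming the consequent — invalid.
No other premise forces O(¬freeze_account). An ideal world satisfying every premise can still have freeze_account true, so F(freeze_account) is not derivable.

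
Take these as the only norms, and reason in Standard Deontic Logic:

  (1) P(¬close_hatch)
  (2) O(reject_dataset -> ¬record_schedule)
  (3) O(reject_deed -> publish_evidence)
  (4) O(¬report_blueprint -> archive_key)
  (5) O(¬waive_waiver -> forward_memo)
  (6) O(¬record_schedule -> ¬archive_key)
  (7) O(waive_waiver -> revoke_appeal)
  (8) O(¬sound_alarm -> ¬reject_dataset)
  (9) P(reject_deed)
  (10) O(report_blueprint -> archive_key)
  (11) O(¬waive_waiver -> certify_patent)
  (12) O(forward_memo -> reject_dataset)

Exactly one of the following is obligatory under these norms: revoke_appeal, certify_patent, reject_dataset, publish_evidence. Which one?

Premises 4 and 10 cover both cases: O(¬report_blueprint -> archive_key) and O(report_blueprint -> archive_key). Since ¬report_blueprint ∨ report_blueprint is a tautology, O(archive_key) follows.
The contrapositive of premise 6 (O(¬record_schedule -> ¬archive_key)) is O(archive_key -> record_schedule), and O(archive_key) is already established, so O(record_schedule).
The contrapositive of premise 2 (O(reject_dataset -> ¬record_schedule)) is O(record_schedule -> ¬reject_dataset), and O(record_schedule) is already established, so O(¬reject_dataset).
The contrapositive of premise 12 (O(forward_memo -> reject_dataset)) is O(¬reject_dataset -> ¬forward_memo), and O(¬reject_dataset) is already established, so O(¬forward_memo).
Premise 5 is O(¬waive_waiver -> forward_memo); contrapositively O(¬forward_memo -> waive_waiver). Since O(¬forward_memo) holds, K gives O(waive_waiver).
Applying K to premise 7 (O(waive_waiver -> revoke_appeal)) and O(waive_waiver) yields O(revoke_appeal).
So O(revoke_appeal) holds — revoke_appeal is obligatory. None of the other listed options is made obligatory by any chain of premises.

revoke_appeal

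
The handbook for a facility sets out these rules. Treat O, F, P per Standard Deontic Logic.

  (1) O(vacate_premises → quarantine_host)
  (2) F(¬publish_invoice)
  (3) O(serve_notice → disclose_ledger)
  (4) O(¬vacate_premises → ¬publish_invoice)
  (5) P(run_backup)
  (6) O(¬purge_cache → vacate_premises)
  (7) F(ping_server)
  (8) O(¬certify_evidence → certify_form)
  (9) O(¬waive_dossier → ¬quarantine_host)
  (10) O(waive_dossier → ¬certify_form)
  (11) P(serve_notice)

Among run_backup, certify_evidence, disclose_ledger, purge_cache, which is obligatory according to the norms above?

Premise 2, F(¬publish_invoice), is equivalent to O(publish_invoice).
Premise 4, O(¬vacate_premises → ¬publish_invoice), contraposes to O(publish_invoice → vacate_premises); with O(publish_invoice) we get O(vacate_premises).
With premise 1, O(vacate_premises → quarantine_host), the K-axiom yields O(quarantine_host).
Premise 9 is O(¬waive_dossier → ¬quarantine_host); contrapositively O(quarantine_host → waive_dossier). Since O(quarantine_host) holds, K gives O(waive_dossier).
Applying K to premise 10 (O(waive_dossier → ¬certify_form)) and O(waive_dossier) yields O(¬certify_form).
Premise 8 is O(¬certify_evidence → certify_form); contrapositively O(¬certify_form → certify_evidence). Since O(¬certify_form) holds, K gives O(certify_evidence).
So O(certify_evidence) holds — certify_evidence is obligatory. None of the other listed options is made obligatory by any chain of premises.

certify_evidence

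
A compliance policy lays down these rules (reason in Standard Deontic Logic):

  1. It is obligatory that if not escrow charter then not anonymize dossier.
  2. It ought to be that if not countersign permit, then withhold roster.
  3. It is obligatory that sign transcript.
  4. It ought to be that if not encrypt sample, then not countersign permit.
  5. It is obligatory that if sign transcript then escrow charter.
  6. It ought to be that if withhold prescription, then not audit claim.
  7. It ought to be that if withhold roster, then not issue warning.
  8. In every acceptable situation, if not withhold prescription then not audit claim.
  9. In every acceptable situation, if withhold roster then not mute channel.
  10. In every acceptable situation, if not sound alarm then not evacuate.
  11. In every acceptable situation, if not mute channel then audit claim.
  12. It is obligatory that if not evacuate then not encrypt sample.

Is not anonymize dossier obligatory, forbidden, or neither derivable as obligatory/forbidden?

Neither

Premise 1 is O(¬escrow_charter → ¬anonymize_dossier), but O(¬escrow_charter) is not derivable from the premises, so it does not yield O(¬anonymize_dossier).
No premise or chain of K-axiom applications forces O(¬anonymize_dossier), and none forces O(anonymize_dossier). So ¬anonymize_dossier is neither obligatory nor forbidden under these norms.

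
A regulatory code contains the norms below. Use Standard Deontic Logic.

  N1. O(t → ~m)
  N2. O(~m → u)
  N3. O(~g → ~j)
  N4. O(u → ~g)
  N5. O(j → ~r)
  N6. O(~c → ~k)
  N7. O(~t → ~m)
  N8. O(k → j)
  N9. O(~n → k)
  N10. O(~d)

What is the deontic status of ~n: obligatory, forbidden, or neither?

By case analysis on ~t: premise 7 gives O(~t → ~m) and premise 1 gives O(t → ~m), so O(~m) either way.
Applying K to premise 2 (O(~m → u)) and O(~m) yields O(u).
From O(u) and premise 4, O(u → ~g), we obtain O(~g).
Applying K to premise 3 (O(~g → ~j)) and O(~g) yields O(~j).
Premise 8, O(k → j), contraposes to O(~j → ~k); with O(~j) we get O(~k).
The contrapositive of premise 9 (O(~n → k)) is O(~k → n), and O(~k) is already established, so O(n).
Premises 5, 6, 10 do not contribute to this derivation.
Thus O(n), which is F(~n): ~n is forbidden.

Forbidden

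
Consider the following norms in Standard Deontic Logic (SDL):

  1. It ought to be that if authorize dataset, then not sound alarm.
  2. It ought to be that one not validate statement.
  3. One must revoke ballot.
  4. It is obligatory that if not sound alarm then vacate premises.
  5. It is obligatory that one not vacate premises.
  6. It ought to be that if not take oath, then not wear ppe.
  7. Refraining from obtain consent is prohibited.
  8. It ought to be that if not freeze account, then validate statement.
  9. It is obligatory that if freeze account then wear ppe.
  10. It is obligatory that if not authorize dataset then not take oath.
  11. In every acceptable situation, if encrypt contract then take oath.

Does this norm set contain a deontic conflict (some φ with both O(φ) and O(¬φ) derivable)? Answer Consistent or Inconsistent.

Inconsistent

From premise 2 we have O(¬validate_statement).
Premise 8 is O(¬freeze_account → validate_statement); contrapositively O(¬validate_statement → freeze_account). Since O(¬validate_statement) holds, K gives O(freeze_account).
With premise 9, O(freeze_account → wear_ppe), the K-axiom yields O(wear_ppe).
Premise 6, O(¬take_oath → ¬wear_ppe), contraposes to O(wear_ppe → take_oath); with O(wear_ppe) we get O(take_oath).
The contrapositive of premise 10 (O(¬authorize_dataset → ¬take_oath)) is O(take_oath → authorize_dataset), and O(take_oath) is already established, so O(authorize_dataset).
Applying K to premise 1 (O(authorize_dataset → ¬sound_alarm)) and O(authorize_dataset) yields O(¬sound_alarm).
From O(¬sound_alarm) and premise 4, O(¬sound_alarm → vacate_premises), we obtain O(vacate_premises).
But premise 5 directly asserts O(¬vacate_premises).
We now have both O(vacate_premises) and O(¬vacate_premises) — vacate_premises is simultaneously obligatory and forbidden, violating the D-axiom.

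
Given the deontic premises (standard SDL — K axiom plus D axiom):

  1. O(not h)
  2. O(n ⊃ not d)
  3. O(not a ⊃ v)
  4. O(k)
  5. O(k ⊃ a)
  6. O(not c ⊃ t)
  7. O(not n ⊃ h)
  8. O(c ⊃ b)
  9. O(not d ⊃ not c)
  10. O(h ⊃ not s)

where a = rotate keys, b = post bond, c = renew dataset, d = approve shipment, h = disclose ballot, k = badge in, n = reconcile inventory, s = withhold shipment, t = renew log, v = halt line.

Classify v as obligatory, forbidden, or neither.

Premise 3 is O(not a ⊃ v), but O(not a) is not derivable from the premises, so it does not yield O(v).
No premise or chain of K-axiom applications forces O(v), and none forces O(not v). So v is neither obligatory nor forbidden under these norms.

Neither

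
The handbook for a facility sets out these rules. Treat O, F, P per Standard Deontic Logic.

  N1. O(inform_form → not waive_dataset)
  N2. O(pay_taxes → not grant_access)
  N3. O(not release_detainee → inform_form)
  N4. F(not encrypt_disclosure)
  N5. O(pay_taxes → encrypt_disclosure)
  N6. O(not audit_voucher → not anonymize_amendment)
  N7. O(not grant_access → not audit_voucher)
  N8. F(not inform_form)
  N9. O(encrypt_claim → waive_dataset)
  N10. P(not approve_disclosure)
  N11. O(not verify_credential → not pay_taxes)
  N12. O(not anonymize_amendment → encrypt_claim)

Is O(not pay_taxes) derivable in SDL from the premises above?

Yes

Premise 8, F(not inform_form), is equivalent to O(inform_form).
From O(inform_form) and premise 1, O(inform_form → not waive_dataset), we obtain O(not waive_dataset).
Premise 9, O(encrypt_claim → waive_dataset), contraposes to O(not waive_dataset → not encrypt_claim); with O(not waive_dataset) we get O(not encrypt_claim).
The contrapositive of premise 12 (O(not anonymize_amendment → encrypt_claim)) is O(not encrypt_claim → anonymize_amendment), and O(not encrypt_claim) is already established, so O(anonymize_amendment).
Premise 6 is O(not audit_voucher → not anonymize_amendment); contrapositively O(anonymize_amendment → audit_voucher). Since O(anonymize_amendment) holds, K gives O(audit_voucher).
Premise 7, O(not grant_access → not audit_voucher), contraposes to O(audit_voucher → grant_access); with O(audit_voucher) we get O(grant_access).
The contrapositive of premise 2 (O(pay_taxes → not grant_access)) is O(grant_access → not pay_taxes), and O(grant_access) is already established, so O(not pay_taxes).
Premises 3, 4, 5, 10, 11 do not contribute to this derivation.
So O(not pay_taxes) follows.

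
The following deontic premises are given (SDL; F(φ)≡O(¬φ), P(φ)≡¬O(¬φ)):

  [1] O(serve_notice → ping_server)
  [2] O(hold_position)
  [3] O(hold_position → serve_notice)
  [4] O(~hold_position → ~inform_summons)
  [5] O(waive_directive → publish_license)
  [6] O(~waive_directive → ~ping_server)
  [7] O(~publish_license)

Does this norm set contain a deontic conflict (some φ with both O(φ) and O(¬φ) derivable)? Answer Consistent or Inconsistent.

Inconsistent

Premise 2 gives O(hold_position).
Applying K to premise 3 (O(hold_position → serve_notice)) and O(hold_position) yields O(serve_notice).
Premise 1 is O(serve_notice → ping_server); since O(serve_notice), deontic closure gives O(ping_server).
The contrapositive of premise 6 (O(~waive_directive → ~ping_server)) is O(ping_server → waive_directive), and O(ping_server) is already established, so O(waive_directive).
With premise 5, O(waive_directive → publish_license), the K-axiom yields O(publish_license).
But premise 7 directly asserts O(~publish_license).
We now have both O(publish_license) and O(~publish_license) — publish_license is simultaneously obligatory and forbidden, violating the D-axiom.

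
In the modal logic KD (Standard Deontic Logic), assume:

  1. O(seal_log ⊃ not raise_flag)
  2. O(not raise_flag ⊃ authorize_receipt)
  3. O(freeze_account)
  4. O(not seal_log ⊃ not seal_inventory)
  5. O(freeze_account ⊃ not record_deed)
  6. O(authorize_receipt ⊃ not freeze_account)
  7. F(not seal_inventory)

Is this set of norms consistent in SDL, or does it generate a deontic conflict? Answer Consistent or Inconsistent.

Premise 7 is F(not seal_inventory), i.e. O(seal_inventory).
Premise 4 is O(not seal_log ⊃ not seal_inventory); contrapositively O(seal_inventory ⊃ seal_log). Since O(seal_inventory) holds, K gives O(seal_log).
From O(seal_log) and premise 1, O(seal_log ⊃ not raise_flag), we obtain O(not raise_flag).
From O(not raise_flag) and premise 2, O(not raise_flag ⊃ authorize_receipt), we obtain O(authorize_receipt).
Applying K to premise 6 (O(authorize_receipt ⊃ not freeze_account)) and O(authorize_receipt) yields O(not freeze_account).
Yet premise 3 states O(freeze_account).
We now have both O(not freeze_account) and O(freeze_account) — freeze_account is simultaneously obligatory and forbidden, violating the D-axiom.

Inconsistent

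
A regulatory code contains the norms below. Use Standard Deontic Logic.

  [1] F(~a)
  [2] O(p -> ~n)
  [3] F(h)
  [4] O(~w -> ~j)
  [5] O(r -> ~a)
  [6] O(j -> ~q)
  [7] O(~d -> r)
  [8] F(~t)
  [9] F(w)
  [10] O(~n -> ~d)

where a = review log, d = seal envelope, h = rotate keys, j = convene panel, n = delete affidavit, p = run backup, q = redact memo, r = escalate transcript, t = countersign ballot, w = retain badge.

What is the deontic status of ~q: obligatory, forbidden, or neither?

Premise 6 is O(j -> ~q), but O(j) is not derivable from the premises, so it does not yield O(~q).
No premise or chain of K-axiom applications forces O(~q), and none forces O(q). So ~q is neither obligatory nor forbidden under these norms.

Neither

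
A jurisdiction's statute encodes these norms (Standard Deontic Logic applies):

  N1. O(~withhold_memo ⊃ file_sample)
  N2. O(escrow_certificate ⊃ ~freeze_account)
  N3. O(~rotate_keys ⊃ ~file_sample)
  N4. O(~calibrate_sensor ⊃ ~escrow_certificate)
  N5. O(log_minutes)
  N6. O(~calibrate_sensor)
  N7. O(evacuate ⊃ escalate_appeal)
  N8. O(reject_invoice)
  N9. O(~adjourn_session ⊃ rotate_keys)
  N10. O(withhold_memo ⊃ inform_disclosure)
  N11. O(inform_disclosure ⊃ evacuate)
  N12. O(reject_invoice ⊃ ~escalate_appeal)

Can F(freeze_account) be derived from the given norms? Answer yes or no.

No

Premise 2 is O(escrow_certificate ⊃ ~freeze_account), but O(escrow_certificate) is not derivable from the premises, so it does not yield O(~freeze_account).
No other premise forces O(~freeze_account). An ideal world satisfying every premise can still have freeze_account true, so F(freeze_account) is not derivable.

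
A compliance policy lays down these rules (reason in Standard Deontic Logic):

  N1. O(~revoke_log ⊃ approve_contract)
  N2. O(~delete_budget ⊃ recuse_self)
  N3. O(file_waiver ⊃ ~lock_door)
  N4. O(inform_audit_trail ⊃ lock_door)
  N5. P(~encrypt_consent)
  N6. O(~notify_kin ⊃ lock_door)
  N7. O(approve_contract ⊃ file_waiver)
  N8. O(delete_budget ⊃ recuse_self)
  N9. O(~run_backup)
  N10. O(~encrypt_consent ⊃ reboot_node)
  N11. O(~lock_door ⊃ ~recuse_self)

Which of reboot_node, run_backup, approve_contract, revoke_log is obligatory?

revoke_log

By case analysis on delete_budget: premise 8 gives O(delete_budget ⊃ recuse_self) and premise 2 gives O(~delete_budget ⊃ recuse_self), so O(recuse_self) either way.
Premise 11 is O(~lock_door ⊃ ~recuse_self); contrapositively O(recuse_self ⊃ lock_door). Since O(recuse_self) holds, K gives O(lock_door).
Premise 3, O(file_waiver ⊃ ~lock_door), contraposes to O(lock_door ⊃ ~file_waiver); with O(lock_door) we get O(~file_waiver).
Premise 7, O(approve_contract ⊃ file_waiver), contraposes to O(~file_waiver ⊃ ~approve_contract); with O(~file_waiver) we get O(~approve_contract).
Premise 1, O(~revoke_log ⊃ approve_contract), contraposes to O(~approve_contract ⊃ revoke_log); with O(~approve_contract) we get O(revoke_log).
So O(revoke_log) holds — revoke_log is obligatory. None of the other listed options is made obligatory by any chain of premises.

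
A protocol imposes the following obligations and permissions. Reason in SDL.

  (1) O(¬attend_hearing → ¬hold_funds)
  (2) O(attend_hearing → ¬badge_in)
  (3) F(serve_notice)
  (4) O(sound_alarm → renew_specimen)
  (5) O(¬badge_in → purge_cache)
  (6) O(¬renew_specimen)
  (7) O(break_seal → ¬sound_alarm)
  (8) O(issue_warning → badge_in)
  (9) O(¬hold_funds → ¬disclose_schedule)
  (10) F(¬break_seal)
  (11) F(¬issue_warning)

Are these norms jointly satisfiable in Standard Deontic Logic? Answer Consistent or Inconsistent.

Consistent

Premise 4 is O(sound_alarm → renew_specimen), but O(sound_alarm) is not derivable from the premises, so it does not yield O(renew_specimen).
So O(renew_specimen) is not derivable, and the apparent clash with O(¬renew_specimen) does not arise.
A world satisfying every obligation exists (e.g. attend_hearing=false, badge_in=true, break_seal=true, disclose_schedule=false, hold_funds=false, issue_warning=true, purge_cache=false, renew_specimen=false, serve_notice=false, sound_alarm=false); no atom is both obligatory and forbidden, so the set is consistent.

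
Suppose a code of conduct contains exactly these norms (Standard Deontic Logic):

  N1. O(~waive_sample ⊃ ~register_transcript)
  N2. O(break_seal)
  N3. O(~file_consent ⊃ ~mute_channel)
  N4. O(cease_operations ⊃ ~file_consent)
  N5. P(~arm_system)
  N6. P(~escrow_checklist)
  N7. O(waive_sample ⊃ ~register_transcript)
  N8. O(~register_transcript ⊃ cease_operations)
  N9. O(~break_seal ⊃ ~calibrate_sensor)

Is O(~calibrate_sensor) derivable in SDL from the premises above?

Premise 9 is O(~break_seal ⊃ ~calibrate_sensor), but O(~break_seal) is not derivable from the premises, so it does not yield O(~calibrate_sensor).
No other premise forces O(~calibrate_sensor). An ideal world satisfying every premise can still have ~calibrate_sensor false, so O(~calibrate_sensor) is not derivable.

No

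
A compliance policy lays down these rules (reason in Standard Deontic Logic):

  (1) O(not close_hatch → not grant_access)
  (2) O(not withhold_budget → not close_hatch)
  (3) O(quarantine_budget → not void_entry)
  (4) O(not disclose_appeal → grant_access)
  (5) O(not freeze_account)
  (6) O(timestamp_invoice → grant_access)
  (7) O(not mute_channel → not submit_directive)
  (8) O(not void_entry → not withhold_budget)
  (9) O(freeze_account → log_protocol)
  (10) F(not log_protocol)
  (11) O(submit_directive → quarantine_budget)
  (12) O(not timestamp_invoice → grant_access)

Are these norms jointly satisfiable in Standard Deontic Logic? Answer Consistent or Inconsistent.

Premise 9 is O(freeze_account → log_protocol); even if O(log_protocol) held, inferring O(freeze_account) would be affirming the consequent — invalid.
So O(freeze_account) is not derivable, and the apparent clash with O(not freeze_account) does not arise.
A world satisfying every obligation exists (e.g. close_hatch=true, disclose_appeal=false, freeze_account=false, grant_access=true, log_protocol=true, mute_channel=false, quarantine_budget=false, submit_directive=false, timestamp_invoice=false, void_entry=true, withhold_budget=true); no atom is both obligatory and forbidden, so the set is consistent.

Consistent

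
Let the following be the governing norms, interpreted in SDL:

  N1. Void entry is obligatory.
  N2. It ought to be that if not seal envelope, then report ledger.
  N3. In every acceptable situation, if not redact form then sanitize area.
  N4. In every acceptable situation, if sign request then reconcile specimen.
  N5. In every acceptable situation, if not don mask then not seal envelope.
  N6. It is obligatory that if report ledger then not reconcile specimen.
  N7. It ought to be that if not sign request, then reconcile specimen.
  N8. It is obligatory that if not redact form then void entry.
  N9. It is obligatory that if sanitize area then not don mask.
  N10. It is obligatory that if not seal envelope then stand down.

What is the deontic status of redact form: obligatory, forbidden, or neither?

Obligatory

By case analysis on ¬sign_request: premise 7 gives O(¬sign_request → reconcile_specimen) and premise 4 gives O(sign_request → reconcile_specimen), so O(reconcile_specimen) either way.
The contrapositive of premise 6 (O(report_ledger → ¬reconcile_specimen)) is O(reconcile_specimen → ¬report_ledger), and O(reconcile_specimen) is already established, so O(¬report_ledger).
The contrapositive of premise 2 (O(¬seal_envelope → report_ledger)) is O(¬report_ledger → seal_envelope), and O(¬report_ledger) is already established, so O(seal_envelope).
Premise 5, O(¬don_mask → ¬seal_envelope), contraposes to O(seal_envelope → don_mask); with O(seal_envelope) we get O(don_mask).
Premise 9 is O(sanitize_area → ¬don_mask); contrapositively O(don_mask → ¬sanitize_area). Since O(don_mask) holds, K gives O(¬sanitize_area).
Premise 3, O(¬redact_form → sanitize_area), contraposes to O(¬sanitize_area → redact_form); with O(¬sanitize_area) we get O(redact_form).
Premises 1, 8, 10 do not contribute to this derivation.
Hence redact_form is obligatory.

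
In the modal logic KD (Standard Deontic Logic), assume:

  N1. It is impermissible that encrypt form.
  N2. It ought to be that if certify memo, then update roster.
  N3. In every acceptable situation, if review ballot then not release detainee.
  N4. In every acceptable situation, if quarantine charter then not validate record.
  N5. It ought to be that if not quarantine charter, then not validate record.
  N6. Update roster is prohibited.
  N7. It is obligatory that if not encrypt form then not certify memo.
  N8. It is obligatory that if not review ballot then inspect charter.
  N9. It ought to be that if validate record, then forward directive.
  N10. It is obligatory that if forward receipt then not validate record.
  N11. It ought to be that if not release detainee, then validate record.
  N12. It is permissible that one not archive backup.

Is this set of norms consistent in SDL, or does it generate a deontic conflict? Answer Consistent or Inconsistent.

Consistent

Premise 2 is O(certify_memo → update_roster), but O(certify_memo) is not derivable from the premises, so it does not yield O(update_roster).
So O(update_roster) is not derivable, and the apparent clash with O(¬update_roster) does not arise.
A world satisfying every obligation exists (e.g. archive_backup=false, certify_memo=false, encrypt_form=false, forward_directive=false, forward_receipt=false, inspect_charter=true, quarantine_charter=false, release_detainee=true, review_ballot=false, update_roster=false, validate_record=false); no atom is both obligatory and forbidden, so the set is consistent.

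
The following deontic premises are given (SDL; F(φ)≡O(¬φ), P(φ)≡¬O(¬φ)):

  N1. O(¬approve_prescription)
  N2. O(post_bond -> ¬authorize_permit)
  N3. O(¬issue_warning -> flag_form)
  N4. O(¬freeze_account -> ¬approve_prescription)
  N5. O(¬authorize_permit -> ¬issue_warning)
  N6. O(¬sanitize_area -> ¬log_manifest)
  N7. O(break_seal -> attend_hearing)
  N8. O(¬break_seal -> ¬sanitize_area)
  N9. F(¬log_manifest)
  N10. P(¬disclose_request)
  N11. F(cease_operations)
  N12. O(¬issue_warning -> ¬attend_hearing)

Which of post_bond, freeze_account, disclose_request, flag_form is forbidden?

post_bond

Premise 9, F(¬log_manifest), is equivalent to O(log_manifest).
The contrapositive of premise 6 (O(¬sanitize_area -> ¬log_manifest)) is O(log_manifest -> sanitize_area), and O(log_manifest) is already established, so O(sanitize_area).
Premise 8, O(¬break_seal -> ¬sanitize_area), contraposes to O(sanitize_area -> break_seal); with O(sanitize_area) we get O(break_seal).
From O(break_seal) and premise 7, O(break_seal -> attend_hearing), we obtain O(attend_hearing).
Premise 12, O(¬issue_warning -> ¬attend_hearing), contraposes to O(attend_hearing -> issue_warning); with O(attend_hearing) we get O(issue_warning).
Premise 5, O(¬authorize_permit -> ¬issue_warning), contraposes to O(issue_warning -> authorize_permit); with O(issue_warning) we get O(authorize_permit).
Premise 2 is O(post_bond -> ¬authorize_permit); contrapositively O(authorize_permit -> ¬post_bond). Since O(authorize_permit) holds, K gives O(¬post_bond).
So O(¬post_bond) holds, i.e. post_bond is forbidden. None of the other listed options is forbidden under the premises.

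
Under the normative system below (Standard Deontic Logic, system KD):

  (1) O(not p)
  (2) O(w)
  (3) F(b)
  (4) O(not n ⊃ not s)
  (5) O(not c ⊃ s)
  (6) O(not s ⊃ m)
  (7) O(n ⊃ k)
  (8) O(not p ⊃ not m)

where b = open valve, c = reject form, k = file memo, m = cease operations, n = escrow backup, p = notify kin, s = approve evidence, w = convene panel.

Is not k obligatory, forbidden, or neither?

From premise 1 we have O(not p).
From O(not p) and premise 8, O(not p ⊃ not m), we obtain O(not m).
Premise 6, O(not s ⊃ m), contraposes to O(not m ⊃ s); with O(not m) we get O(s).
Premise 4 is O(not n ⊃ not s); contrapositively O(s ⊃ n). Since O(s) holds, K gives O(n).
Applying K to premise 7 (O(n ⊃ k)) and O(n) yields O(k).
Premises 2, 3, 5 do not contribute to this derivation.
Thus O(k), which is F(not k): not k is forbidden.

Forbidden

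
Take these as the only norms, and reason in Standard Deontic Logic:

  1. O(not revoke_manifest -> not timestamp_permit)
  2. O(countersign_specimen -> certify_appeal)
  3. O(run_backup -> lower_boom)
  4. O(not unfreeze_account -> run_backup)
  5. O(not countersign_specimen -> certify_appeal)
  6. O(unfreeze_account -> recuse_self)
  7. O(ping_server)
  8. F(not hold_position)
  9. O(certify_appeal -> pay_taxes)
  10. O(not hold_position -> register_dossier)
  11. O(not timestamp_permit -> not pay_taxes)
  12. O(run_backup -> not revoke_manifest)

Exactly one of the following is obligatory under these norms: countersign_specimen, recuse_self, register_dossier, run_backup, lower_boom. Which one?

recuse_self

Premises 5 and 2 cover both cases: O(not countersign_specimen -> certify_appeal) and O(countersign_specimen -> certify_appeal). Since not countersign_specimen ∨ countersign_specimen is a tautology, O(certify_appeal) follows.
Premise 9 is O(certify_appeal -> pay_taxes); since O(certify_appeal), deontic closure gives O(pay_taxes).
The contrapositive of premise 11 (O(not timestamp_permit -> not pay_taxes)) is O(pay_taxes -> timestamp_permit), and O(pay_taxes) is already established, so O(timestamp_permit).
Premise 1, O(not revoke_manifest -> not timestamp_permit), contraposes to O(timestamp_permit -> revoke_manifest); with O(timestamp_permit) we get O(revoke_manifest).
The contrapositive of premise 12 (O(run_backup -> not revoke_manifest)) is O(revoke_manifest -> not run_backup), and O(revoke_manifest) is already established, so O(not run_backup).
Premise 4, O(not unfreeze_account -> run_backup), contraposes to O(not run_backup -> unfreeze_account); with O(not run_backup) we get O(unfreeze_account).
Applying K to premise 6 (O(unfreeze_account -> recuse_self)) and O(unfreeze_account) yields O(recuse_self).
So O(recuse_self) holds — recuse_self is obligatory. None of the other listed options is made obligatory by any chain of premises.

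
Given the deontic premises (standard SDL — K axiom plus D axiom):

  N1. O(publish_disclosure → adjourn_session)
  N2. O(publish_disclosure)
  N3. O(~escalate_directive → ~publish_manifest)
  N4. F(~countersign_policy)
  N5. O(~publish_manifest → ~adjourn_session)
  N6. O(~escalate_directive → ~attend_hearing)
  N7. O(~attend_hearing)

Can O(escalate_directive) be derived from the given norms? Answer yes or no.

Yes

From premise 2 we have O(publish_disclosure).
From O(publish_disclosure) and premise 1, O(publish_disclosure → adjourn_session), we obtain O(adjourn_session).
Premise 5, O(~publish_manifest → ~adjourn_session), contraposes to O(adjourn_session → publish_manifest); with O(adjourn_session) we get O(publish_manifest).
The contrapositive of premise 3 (O(~escalate_directive → ~publish_manifest)) is O(publish_manifest → escalate_directive), and O(publish_manifest) is already established, so O(escalate_directive).
Premises 4, 6, 7 do not contribute to this derivation.
So O(escalate_directive) follows.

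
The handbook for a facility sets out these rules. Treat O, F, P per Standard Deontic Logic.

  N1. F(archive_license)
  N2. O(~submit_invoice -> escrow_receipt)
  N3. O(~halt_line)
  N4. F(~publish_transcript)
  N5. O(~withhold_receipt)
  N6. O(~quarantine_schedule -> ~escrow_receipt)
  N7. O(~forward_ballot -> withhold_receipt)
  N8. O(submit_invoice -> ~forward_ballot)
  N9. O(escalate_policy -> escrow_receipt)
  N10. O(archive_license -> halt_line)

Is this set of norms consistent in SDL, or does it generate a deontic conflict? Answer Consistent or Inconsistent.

Consistent

Premise 10 is O(archive_license -> halt_line), but O(archive_license) is not derivable from the premises, so it does not yield O(halt_line).
So O(halt_line) is not derivable, and the apparent clash with O(~halt_line) does not arise.
A world satisfying every obligation exists (e.g. archive_license=false, escalate_policy=false, escrow_receipt=true, forward_ballot=true, halt_line=false, publish_transcript=true, quarantine_schedule=true, submit_invoice=false, withhold_receipt=false); no atom is both obligatory and forbidden, so the set is consistent.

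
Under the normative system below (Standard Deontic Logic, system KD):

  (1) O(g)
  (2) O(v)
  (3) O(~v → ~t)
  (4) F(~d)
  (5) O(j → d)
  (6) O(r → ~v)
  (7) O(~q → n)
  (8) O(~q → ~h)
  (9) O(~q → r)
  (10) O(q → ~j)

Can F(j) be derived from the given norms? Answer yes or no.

Premise 2 gives O(v).
Premise 6, O(r → ~v), contraposes to O(v → ~r); with O(v) we get O(~r).
The contrapositive of premise 9 (O(~q → r)) is O(~r → q), and O(~r) is already established, so O(q).
From O(q) and premise 10, O(q → ~j), we obtain O(~j).
Premises 1, 3, 4, 5, 7, 8 do not contribute to this derivation.
So O(~j) holds, i.e. F(j). The claim follows.

Yes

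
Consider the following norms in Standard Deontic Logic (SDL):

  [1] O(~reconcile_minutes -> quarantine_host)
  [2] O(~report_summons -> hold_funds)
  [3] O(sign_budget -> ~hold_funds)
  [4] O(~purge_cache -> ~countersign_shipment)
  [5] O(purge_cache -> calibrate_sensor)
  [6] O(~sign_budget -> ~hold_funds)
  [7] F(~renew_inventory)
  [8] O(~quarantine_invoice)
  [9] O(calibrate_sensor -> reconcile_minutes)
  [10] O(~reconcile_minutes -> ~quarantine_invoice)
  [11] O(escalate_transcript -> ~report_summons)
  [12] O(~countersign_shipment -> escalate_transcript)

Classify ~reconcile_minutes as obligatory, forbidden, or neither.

Forbidden

Premises 6 and 3 cover both cases: O(~sign_budget -> ~hold_funds) and O(sign_budget -> ~hold_funds). Since ~sign_budget ∨ sign_budget is a tautology, O(~hold_funds) follows.
Premise 2, O(~report_summons -> hold_funds), contraposes to O(~hold_funds -> report_summons); with O(~hold_funds) we get O(report_summons).
Premise 11 is O(escalate_transcript -> ~report_summons); contrapositively O(report_summons -> ~escalate_transcript). Since O(report_summons) holds, K gives O(~escalate_transcript).
Premise 12, O(~countersign_shipment -> escalate_transcript), contraposes to O(~escalate_transcript -> countersign_shipment); with O(~escalate_transcript) we get O(countersign_shipment).
Premise 4 is O(~purge_cache -> ~countersign_shipment); contrapositively O(countersign_shipment -> purge_cache). Since O(countersign_shipment) holds, K gives O(purge_cache).
With premise 5, O(purge_cache -> calibrate_sensor), the K-axiom yields O(calibrate_sensor).
With premise 9, O(calibrate_sensor -> reconcile_minutes), the K-axiom yields O(reconcile_minutes).
Premises 1, 7, 8, 10 do not contribute to this derivation.
Thus O(reconcile_minutes), which is F(~reconcile_minutes): ~reconcile_minutes is forbidden.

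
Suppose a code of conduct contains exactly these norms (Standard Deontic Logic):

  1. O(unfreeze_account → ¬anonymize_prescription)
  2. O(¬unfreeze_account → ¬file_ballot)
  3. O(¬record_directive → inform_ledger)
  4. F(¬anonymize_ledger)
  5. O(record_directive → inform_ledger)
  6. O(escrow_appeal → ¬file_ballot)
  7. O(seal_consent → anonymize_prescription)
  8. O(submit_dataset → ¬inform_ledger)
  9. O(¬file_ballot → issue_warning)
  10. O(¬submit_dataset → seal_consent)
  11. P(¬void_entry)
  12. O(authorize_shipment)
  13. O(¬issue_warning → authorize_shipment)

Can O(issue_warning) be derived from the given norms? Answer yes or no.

Yes

By case analysis on ¬record_directive: premise 3 gives O(¬record_directive → inform_ledger) and premise 5 gives O(record_directive → inform_ledger), so O(inform_ledger) either way.
Premise 8 is O(submit_dataset → ¬inform_ledger); contrapositively O(inform_ledger → ¬submit_dataset). Since O(inform_ledger) holds, K gives O(¬submit_dataset).
With premise 10, O(¬submit_dataset → seal_consent), the K-axiom yields O(seal_consent).
Premise 7 is O(seal_consent → anonymize_prescription); since O(seal_consent), deontic closure gives O(anonymize_prescription).
The contrapositive of premise 1 (O(unfreeze_account → ¬anonymize_prescription)) is O(anonymize_prescription → ¬unfreeze_account), and O(anonymize_prescription) is already established, so O(¬unfreeze_account).
Premise 2 is O(¬unfreeze_account → ¬file_ballot); since O(¬unfreeze_account), deontic closure gives O(¬file_ballot).
Premise 9 is O(¬file_ballot → issue_warning); since O(¬file_ballot), deontic closure gives O(issue_warning).
Premises 4, 6, 11, 12, 13 do not contribute to this derivation.
So O(issue_warning) follows.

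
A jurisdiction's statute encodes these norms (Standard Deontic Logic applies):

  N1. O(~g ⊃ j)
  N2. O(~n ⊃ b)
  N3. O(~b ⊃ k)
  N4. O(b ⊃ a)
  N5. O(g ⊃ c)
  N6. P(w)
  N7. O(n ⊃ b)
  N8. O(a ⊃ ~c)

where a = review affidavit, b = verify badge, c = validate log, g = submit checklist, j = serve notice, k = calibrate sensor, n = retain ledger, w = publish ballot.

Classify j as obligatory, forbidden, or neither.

Premises 7 and 2 cover both cases: O(n ⊃ b) and O(~n ⊃ b). Since n ∨ ~n is a tautology, O(b) follows.
From O(b) and premise 4, O(b ⊃ a), we obtain O(a).
With premise 8, O(a ⊃ ~c), the K-axiom yields O(~c).
Premise 5 is O(g ⊃ c); contrapositively O(~c ⊃ ~g). Since O(~c) holds, K gives O(~g).
Applying K to premise 1 (O(~g ⊃ j)) and O(~g) yields O(j).
Premises 3, 6 do not contribute to this derivation.
Hence j is obligatory.

Obligatory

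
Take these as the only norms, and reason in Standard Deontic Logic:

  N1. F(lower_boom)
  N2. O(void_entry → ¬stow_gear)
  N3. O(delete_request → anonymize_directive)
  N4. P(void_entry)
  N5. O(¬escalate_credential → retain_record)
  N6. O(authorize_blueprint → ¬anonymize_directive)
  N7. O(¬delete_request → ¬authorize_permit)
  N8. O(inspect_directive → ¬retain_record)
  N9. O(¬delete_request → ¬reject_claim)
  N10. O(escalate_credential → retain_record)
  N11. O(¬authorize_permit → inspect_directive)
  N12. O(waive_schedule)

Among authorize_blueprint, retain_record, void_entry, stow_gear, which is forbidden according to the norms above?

Premises 10 and 5 cover both cases: O(escalate_credential → retain_record) and O(¬escalate_credential → retain_record). Since escalate_credential ∨ ¬escalate_credential is a tautology, O(retain_record) follows.
Premise 8, O(inspect_directive → ¬retain_record), contraposes to O(retain_record → ¬inspect_directive); with O(retain_record) we get O(¬inspect_directive).
Premise 11 is O(¬authorize_permit → inspect_directive); contrapositively O(¬inspect_directive → authorize_permit). Since O(¬inspect_directive) holds, K gives O(authorize_permit).
Premise 7, O(¬delete_request → ¬authorize_permit), contraposes to O(authorize_permit → delete_request); with O(authorize_permit) we get O(delete_request).
From O(delete_request) and premise 3, O(delete_request → anonymize_directive), we obtain O(anonymize_directive).
Premise 6, O(authorize_blueprint → ¬anonymize_directive), contraposes to O(anonymize_directive → ¬authorize_blueprint); with O(anonymize_directive) we get O(¬authorize_blueprint).
So O(¬authorize_blueprint) holds, i.e. authorize_blueprint is forbidden. None of the other listed options is forbidden under the premises.

authorize_blueprint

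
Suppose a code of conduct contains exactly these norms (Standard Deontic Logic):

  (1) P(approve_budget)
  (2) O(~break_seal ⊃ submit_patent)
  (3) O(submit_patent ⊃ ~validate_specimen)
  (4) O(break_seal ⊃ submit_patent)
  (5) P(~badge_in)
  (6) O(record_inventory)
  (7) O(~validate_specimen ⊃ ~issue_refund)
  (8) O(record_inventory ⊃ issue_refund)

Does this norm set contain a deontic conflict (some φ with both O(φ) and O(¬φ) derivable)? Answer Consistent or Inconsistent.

Inconsistent

Premises 2 and 4 are O(~break_seal ⊃ submit_patent) and O(break_seal ⊃ submit_patent); every ideal world satisfies ~break_seal or break_seal, so in either case submit_patent holds — hence O(submit_patent).
Premise 3 is O(submit_patent ⊃ ~validate_specimen); since O(submit_patent), deontic closure gives O(~validate_specimen).
Applying K to premise 7 (O(~validate_specimen ⊃ ~issue_refund)) and O(~validate_specimen) yields O(~issue_refund).
Premise 8, O(record_inventory ⊃ issue_refund), contraposes to O(~issue_refund ⊃ ~record_inventory); with O(~issue_refund) we get O(~record_inventory).
Yet premise 6 states O(record_inventory).
We now have both O(~record_inventory) and O(record_inventory) — record_inventory is simultaneously obligatory and forbidden, violating the D-axiom.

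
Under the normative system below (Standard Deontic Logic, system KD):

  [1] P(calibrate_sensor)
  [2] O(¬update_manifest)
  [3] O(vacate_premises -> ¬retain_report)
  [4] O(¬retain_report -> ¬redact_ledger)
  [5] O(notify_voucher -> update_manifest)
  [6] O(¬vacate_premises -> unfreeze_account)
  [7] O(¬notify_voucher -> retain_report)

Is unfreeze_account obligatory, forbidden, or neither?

Premise 2 gives O(¬update_manifest).
Premise 5 is O(notify_voucher -> update_manifest); contrapositively O(¬update_manifest -> ¬notify_voucher). Since O(¬update_manifest) holds, K gives O(¬notify_voucher).
Applying K to premise 7 (O(¬notify_voucher -> retain_report)) and O(¬notify_voucher) yields O(retain_report).
Premise 3 is O(vacate_premises -> ¬retain_report); contrapositively O(retain_report -> ¬vacate_premises). Since O(retain_report) holds, K gives O(¬vacate_premises).
Applying K to premise 6 (O(¬vacate_premises -> unfreeze_account)) and O(¬vacate_premises) yields O(unfreeze_account).
Premises 1, 4 do not contribute to this derivation.
Hence unfreeze_account is obligatory.

Obligatory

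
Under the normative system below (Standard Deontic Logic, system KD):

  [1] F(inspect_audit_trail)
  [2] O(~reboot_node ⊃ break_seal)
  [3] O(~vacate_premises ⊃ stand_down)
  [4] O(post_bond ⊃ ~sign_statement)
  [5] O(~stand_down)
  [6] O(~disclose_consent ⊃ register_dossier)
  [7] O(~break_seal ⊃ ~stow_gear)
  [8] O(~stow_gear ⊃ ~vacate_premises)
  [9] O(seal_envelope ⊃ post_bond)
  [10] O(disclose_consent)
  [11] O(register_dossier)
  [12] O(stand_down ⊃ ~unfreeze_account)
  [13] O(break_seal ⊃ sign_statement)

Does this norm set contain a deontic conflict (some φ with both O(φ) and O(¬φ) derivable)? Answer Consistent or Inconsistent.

Consistent

Premise 6 is O(~disclose_consent ⊃ register_dossier); even if O(register_dossier) held, inferring O(~disclose_consent) would be affirming the consequent — invalid.
So O(~disclose_consent) is not derivable, and the apparent clash with O(disclose_consent) does not arise.
A world satisfying every obligation exists (e.g. break_seal=true, disclose_consent=true, inspect_audit_trail=false, post_bond=false, reboot_node=false, register_dossier=true, seal_envelope=false, sign_statement=true, stand_down=false, stow_gear=true, unfreeze_account=false, vacate_premises=true); no atom is both obligatory and forbidden, so the set is consistent.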